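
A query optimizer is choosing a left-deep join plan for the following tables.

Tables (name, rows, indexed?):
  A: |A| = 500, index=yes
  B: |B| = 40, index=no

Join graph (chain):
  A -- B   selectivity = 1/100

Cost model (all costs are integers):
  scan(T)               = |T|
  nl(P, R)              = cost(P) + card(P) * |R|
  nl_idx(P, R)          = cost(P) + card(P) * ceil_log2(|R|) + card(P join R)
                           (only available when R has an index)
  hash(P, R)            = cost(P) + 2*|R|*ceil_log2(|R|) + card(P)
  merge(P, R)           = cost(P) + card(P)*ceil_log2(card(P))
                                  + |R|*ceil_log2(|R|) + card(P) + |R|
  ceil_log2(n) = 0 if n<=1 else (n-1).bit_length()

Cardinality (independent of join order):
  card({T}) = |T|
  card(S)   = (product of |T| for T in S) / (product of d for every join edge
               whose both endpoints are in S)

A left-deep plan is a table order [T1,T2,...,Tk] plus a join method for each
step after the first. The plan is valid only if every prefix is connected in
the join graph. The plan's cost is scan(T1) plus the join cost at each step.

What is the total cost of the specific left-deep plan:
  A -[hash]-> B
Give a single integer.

step 1: scan A: cost=500, card=500
step 2: join B via hash
    card(P join B) = 500*40/(100) = 200
    cost = 500 + 2*40*6 + 500 = 1480

1480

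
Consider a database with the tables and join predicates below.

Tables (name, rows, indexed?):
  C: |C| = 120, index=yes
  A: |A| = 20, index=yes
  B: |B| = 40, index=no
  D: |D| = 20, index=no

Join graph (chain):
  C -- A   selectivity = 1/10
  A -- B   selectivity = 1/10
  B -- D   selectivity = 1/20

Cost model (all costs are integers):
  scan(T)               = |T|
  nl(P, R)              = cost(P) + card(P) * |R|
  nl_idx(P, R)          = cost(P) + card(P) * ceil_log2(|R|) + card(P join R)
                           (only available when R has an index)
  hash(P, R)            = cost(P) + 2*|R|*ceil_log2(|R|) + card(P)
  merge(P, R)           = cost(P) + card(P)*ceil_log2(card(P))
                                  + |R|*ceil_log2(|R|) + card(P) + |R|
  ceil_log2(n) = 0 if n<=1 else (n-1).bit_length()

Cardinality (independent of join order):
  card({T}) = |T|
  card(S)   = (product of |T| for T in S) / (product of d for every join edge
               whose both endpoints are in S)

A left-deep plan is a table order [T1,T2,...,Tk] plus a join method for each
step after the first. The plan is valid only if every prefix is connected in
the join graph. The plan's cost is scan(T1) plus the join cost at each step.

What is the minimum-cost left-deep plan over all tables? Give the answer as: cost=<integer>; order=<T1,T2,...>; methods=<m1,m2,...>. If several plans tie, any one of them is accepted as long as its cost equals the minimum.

cost=2040; order=B,D,A,C; methods=hash,hash,nl_idx

Selinger DP (subsets sized 1..n):
  {C}: scan cost=120, card=120
  {A}: scan cost=20, card=20
  {B}: scan cost=40, card=40
  {D}: scan cost=20, card=20
  {AC}: card=240; try (C,nl_idx)→400, (A,hash)→440, (A,nl_idx)→960, (C,merge)→1100, (A,merge)→1200, (C,hash)→1720 …(+2); best=400 via (C,nl_idx)
  {AB}: card=80; try (A,hash)→280, (A,nl_idx)→320, (B,merge)→420, (A,merge)→440, (B,hash)→520, (B,nl)→820 …(+1); best=280 via (A,hash)
  {BD}: card=40; try (D,hash)→280, (B,merge)→420, (D,merge)→440, (B,hash)→520, (B,nl)→820, (D,nl)→840; best=280 via (D,hash)
  {ABC}: card=960; try (B,hash)→1120, (C,nl_idx)→1800, (C,merge)→1880, (C,hash)→2040, (B,merge)→2840, (C,nl)→9880 …(+1); best=1120 via (B,hash)
  {ABD}: card=80; try (A,hash)→520, (D,hash)→560, (A,nl_idx)→560, (A,merge)→680, (D,merge)→1040, (A,nl)→1080 …(+1); best=520 via (A,hash)
  {ABCD}: card=960; try (C,nl_idx)→2040, (C,merge)→2120, (D,hash)→2280, (C,hash)→2280, (C,nl)→10120, (D,merge)→11800 …(+1); best=2040 via (C,nl_idx)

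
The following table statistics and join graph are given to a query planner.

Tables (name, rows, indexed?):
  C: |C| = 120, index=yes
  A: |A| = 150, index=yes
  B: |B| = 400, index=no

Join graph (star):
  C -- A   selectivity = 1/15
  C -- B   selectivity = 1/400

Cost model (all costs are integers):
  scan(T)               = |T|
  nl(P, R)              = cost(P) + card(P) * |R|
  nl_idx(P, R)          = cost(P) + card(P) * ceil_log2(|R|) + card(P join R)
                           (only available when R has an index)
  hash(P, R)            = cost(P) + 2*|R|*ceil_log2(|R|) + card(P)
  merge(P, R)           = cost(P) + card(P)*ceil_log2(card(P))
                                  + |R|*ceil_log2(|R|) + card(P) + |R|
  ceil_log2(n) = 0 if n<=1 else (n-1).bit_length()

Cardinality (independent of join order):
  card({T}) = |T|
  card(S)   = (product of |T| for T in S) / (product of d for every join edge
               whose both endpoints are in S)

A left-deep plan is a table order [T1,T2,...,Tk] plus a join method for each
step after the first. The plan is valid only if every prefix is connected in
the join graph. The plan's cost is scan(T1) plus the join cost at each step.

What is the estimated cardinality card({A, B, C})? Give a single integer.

1200

Tables in S: A(150), B(400), C(120)
Edges inside S: C-A(d=15), C-B(d=400)
numerator = 150 * 400 * 120 = 7200000
denominator = 15 * 400 = 6000
card(S) = 7200000 / 6000 = 1200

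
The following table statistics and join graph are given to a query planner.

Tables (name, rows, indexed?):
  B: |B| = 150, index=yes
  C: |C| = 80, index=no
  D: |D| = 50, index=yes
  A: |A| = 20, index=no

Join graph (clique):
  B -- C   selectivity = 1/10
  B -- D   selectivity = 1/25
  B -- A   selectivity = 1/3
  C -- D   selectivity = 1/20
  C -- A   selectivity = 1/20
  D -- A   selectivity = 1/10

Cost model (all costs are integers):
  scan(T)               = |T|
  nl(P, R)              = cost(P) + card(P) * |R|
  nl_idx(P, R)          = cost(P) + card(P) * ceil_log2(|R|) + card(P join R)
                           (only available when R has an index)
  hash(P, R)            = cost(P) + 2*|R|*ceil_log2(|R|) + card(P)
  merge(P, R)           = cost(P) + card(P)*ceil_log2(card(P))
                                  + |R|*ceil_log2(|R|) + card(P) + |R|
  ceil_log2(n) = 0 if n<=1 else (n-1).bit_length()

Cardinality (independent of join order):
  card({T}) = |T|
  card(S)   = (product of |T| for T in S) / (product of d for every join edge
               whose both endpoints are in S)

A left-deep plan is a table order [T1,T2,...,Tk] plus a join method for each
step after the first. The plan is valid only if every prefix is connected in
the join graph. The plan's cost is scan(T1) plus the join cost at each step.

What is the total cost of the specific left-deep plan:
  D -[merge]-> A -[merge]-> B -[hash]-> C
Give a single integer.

3990

step 1: scan D: cost=50, card=50
step 2: join A via merge
    card(P join A) = 50*20/(10) = 100
    cost = 50 + 50*6 + 20*5 + 50 + 20 = 520
step 3: join B via merge
    card(P join B) = 100*150/(25*3) = 200
    cost = 520 + 100*7 + 150*8 + 100 + 150 = 2670
step 4: join C via hash
    card(P join C) = 200*80/(10*20*20) = 4
    cost = 2670 + 2*80*7 + 200 = 3990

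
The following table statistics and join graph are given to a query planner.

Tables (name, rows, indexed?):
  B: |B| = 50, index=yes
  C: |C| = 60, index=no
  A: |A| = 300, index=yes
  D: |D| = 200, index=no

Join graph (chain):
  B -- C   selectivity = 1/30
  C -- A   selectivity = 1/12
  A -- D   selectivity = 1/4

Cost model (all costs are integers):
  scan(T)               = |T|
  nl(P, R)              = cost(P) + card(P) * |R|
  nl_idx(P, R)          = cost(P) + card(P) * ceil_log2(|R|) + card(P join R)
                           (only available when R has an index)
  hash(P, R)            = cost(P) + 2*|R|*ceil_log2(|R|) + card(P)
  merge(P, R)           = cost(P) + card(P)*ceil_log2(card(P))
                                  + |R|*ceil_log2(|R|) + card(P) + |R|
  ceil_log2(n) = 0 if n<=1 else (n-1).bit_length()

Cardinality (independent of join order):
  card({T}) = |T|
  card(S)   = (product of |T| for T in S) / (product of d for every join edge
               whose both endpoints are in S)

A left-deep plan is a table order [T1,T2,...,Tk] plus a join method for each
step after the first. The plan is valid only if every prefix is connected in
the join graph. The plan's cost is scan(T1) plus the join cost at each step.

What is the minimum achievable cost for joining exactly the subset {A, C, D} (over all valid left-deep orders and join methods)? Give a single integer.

Selinger DP over subsets of {A,C,D}:
  {C}: scan cost=60, card=60
  {A}: scan cost=300, card=300
  {D}: scan cost=200, card=200
  {AC}: card=1500; try (C,hash)→1320, (A,nl_idx)→2100, (A,merge)→3480, (C,merge)→3720, (A,hash)→5520, (A,nl)→18060 …(+1); best=1320 via (C,hash)
  {AD}: card=15000; try (D,hash)→3800, (A,merge)→5000, (D,merge)→5100, (A,hash)→5800, (A,nl_idx)→17000, (A,nl)→60200 …(+1); best=3800 via (D,hash)
  {ACD}: card=75000; try (D,hash)→6020, (C,hash)→19520, (D,merge)→21120, (C,merge)→229220, (D,nl)→301320, (C,nl)→903800; best=6020 via (D,hash)

6020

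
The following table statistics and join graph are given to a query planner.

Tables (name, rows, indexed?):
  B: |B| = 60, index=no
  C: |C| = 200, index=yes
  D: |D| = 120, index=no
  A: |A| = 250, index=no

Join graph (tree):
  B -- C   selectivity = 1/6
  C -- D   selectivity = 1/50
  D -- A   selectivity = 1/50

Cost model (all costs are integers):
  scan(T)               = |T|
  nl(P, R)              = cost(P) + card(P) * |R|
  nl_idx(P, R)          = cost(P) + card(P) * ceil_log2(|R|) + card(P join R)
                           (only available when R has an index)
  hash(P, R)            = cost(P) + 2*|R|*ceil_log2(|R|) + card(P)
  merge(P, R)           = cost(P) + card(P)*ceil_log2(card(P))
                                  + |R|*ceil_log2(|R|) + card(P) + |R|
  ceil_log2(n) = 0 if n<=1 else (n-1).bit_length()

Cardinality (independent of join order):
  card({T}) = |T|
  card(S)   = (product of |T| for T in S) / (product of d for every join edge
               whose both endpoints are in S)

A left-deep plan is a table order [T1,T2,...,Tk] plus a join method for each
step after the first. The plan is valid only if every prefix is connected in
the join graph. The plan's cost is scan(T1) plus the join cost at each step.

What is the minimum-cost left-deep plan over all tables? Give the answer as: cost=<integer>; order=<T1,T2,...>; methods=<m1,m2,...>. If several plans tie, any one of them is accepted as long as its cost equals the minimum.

cost=9100; order=A,D,C,B; methods=hash,hash,hash

Selinger DP (subsets sized 1..n):
  {B}: scan cost=60, card=60
  {C}: scan cost=200, card=200
  {D}: scan cost=120, card=120
  {A}: scan cost=250, card=250
  {BC}: card=2000; try (B,hash)→1120, (C,merge)→2280, (B,merge)→2420, (C,nl_idx)→2540, (C,hash)→3320, (C,nl)→12060 …(+1); best=1120 via (B,hash)
  {CD}: card=480; try (C,nl_idx)→1560, (D,hash)→2080, (C,merge)→2880, (D,merge)→2960, (C,hash)→3440, (C,nl)→24120 …(+1); best=1560 via (C,nl_idx)
  {AD}: card=600; try (D,hash)→2180, (A,merge)→3330, (D,merge)→3460, (A,hash)→4240, (A,nl)→30120, (D,nl)→30250; best=2180 via (D,hash)
  {BCD}: card=4800; try (B,hash)→2760, (D,hash)→4800, (B,merge)→6780, (D,merge)→26080, (B,nl)→30360, (D,nl)→241120; best=2760 via (B,hash)
  {ACD}: card=2400; try (C,hash)→5980, (A,hash)→6040, (A,merge)→8610, (C,nl_idx)→9380, (C,merge)→10580, (A,nl)→121560 …(+1); best=5980 via (C,hash)
  {ABCD}: card=24000; try (B,hash)→9100, (A,hash)→11560, (B,merge)→37600, (A,merge)→72210, (B,nl)→149980, (A,nl)→1202760; best=9100 via (B,hash)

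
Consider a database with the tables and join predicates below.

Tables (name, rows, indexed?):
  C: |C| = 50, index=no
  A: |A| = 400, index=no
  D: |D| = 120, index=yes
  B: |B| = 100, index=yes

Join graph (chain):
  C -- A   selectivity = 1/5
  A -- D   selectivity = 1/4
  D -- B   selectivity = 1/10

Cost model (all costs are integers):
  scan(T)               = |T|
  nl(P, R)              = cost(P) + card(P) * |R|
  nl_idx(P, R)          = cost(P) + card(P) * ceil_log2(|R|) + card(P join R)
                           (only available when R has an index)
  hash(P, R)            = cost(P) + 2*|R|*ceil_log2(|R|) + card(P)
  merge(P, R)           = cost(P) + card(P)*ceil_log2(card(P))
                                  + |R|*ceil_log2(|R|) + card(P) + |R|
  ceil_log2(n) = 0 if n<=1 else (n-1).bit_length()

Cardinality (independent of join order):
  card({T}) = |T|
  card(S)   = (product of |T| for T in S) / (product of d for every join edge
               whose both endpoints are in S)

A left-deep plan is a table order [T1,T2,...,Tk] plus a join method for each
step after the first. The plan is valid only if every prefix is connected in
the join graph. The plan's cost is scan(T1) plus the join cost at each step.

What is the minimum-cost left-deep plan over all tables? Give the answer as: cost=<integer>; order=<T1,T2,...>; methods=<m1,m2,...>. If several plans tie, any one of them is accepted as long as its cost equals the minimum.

Selinger DP (subsets sized 1..n):
  {C}: scan cost=50, card=50
  {A}: scan cost=400, card=400
  {D}: scan cost=120, card=120
  {B}: scan cost=100, card=100
  {AC}: card=4000; try (C,hash)→1400, (A,merge)→4400, (C,merge)→4750, (A,hash)→7300, (A,nl)→20050, (C,nl)→20400; best=1400 via (C,hash)
  {AD}: card=12000; try (D,hash)→2480, (A,merge)→5080, (D,merge)→5360, (A,hash)→7440, (D,nl_idx)→15200, (A,nl)→48120 …(+1); best=2480 via (D,hash)
  {BD}: card=1200; try (B,hash)→1640, (D,merge)→1860, (D,hash)→1880, (B,merge)→1880, (D,nl_idx)→2000, (B,nl_idx)→2160 …(+2); best=1640 via (B,hash)
  {ACD}: card=120000; try (D,hash)→7080, (C,hash)→15080, (D,merge)→54360, (D,nl_idx)→149400, (C,merge)→182830, (D,nl)→481400 …(+1); best=7080 via (D,hash)
  {ABD}: card=120000; try (A,hash)→10040, (B,hash)→15880, (A,merge)→20040, (B,merge)→183280, (B,nl_idx)→206480, (A,nl)→481640 …(+1); best=10040 via (A,hash)
  {ABCD}: card=1200000; try (B,hash)→128480, (C,hash)→130640, (B,nl_idx)→2047080, (B,merge)→2167880, (C,merge)→2170390, (C,nl)→6010040 …(+1); best=128480 via (B,hash)

cost=128480; order=A,C,D,B; methods=hash,hash,hash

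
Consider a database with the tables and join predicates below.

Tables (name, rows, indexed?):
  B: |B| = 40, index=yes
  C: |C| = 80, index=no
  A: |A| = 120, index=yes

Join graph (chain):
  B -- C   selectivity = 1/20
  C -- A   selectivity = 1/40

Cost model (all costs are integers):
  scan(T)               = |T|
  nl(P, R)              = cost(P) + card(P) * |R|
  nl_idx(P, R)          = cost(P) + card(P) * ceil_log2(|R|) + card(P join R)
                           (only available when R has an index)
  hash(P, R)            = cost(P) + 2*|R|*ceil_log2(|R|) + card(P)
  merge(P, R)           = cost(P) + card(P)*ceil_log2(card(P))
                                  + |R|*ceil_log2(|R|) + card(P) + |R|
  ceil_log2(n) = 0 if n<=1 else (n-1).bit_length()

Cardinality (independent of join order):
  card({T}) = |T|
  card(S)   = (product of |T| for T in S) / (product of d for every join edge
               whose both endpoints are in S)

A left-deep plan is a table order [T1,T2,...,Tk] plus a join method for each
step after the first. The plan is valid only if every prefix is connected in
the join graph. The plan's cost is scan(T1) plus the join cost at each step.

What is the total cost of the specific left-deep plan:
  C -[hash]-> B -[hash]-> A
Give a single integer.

2480

step 1: scan C: cost=80, card=80
step 2: join B via hash
    card(P join B) = 80*40/(20) = 160
    cost = 80 + 2*40*6 + 80 = 640
step 3: join A via hash
    card(P join A) = 160*120/(40) = 480
    cost = 640 + 2*120*7 + 160 = 2480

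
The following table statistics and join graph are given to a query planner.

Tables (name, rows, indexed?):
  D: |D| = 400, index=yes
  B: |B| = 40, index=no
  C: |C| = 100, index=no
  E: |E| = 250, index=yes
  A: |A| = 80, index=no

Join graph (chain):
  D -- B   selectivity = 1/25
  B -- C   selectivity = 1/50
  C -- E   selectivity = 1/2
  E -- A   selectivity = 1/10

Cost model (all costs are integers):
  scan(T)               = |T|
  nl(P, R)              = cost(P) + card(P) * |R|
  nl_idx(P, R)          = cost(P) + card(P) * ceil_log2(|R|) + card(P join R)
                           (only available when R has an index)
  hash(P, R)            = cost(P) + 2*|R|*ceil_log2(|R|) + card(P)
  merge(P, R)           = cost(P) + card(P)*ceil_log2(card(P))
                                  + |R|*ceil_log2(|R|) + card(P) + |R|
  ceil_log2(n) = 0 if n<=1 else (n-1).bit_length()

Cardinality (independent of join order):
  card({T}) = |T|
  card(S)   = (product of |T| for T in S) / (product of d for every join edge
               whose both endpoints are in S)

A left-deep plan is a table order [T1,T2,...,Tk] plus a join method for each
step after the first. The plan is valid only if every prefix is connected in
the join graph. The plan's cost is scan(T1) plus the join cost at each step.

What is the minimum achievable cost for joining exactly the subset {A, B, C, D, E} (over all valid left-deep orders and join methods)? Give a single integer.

Selinger DP over subsets of {A,B,C,D,E}:
  {D}: scan cost=400, card=400
  {B}: scan cost=40, card=40
  {C}: scan cost=100, card=100
  {E}: scan cost=250, card=250
  {A}: scan cost=80, card=80
  {BD}: card=640; try (D,nl_idx)→1040, (B,hash)→1280, (D,merge)→4320, (B,merge)→4680, (D,hash)→7280, (D,nl)→16040 …(+1); best=1040 via (D,nl_idx)
  {BC}: card=80; try (B,hash)→680, (C,merge)→1120, (B,merge)→1180, (C,hash)→1480, (C,nl)→4040, (B,nl)→4100; best=680 via (B,hash)
  {CE}: card=12500; try (C,hash)→1900, (E,merge)→3150, (C,merge)→3300, (E,hash)→4200, (E,nl_idx)→13400, (E,nl)→25100 …(+1); best=1900 via (C,hash)
  {AE}: card=2000; try (A,hash)→1620, (E,nl_idx)→2720, (E,merge)→2970, (A,merge)→3140, (E,hash)→4160, (E,nl)→20080 …(+1); best=1620 via (A,hash)
  {BCD}: card=1280; try (D,nl_idx)→2680, (C,hash)→3080, (D,merge)→5320, (D,hash)→7960, (C,merge)→8880, (D,nl)→32680 …(+1); best=2680 via (D,nl_idx)
  {BCE}: card=10000; try (E,merge)→3570, (E,hash)→4760, (E,nl_idx)→11320, (B,hash)→14880, (E,nl)→20680, (B,merge)→189680 …(+1); best=3570 via (E,merge)
  {ACE}: card=100000; try (C,hash)→5020, (A,hash)→15520, (C,merge)→26420, (A,merge)→190040, (C,nl)→201620, (A,nl)→1001900; best=5020 via (C,hash)
  {BCDE}: card=160000; try (E,hash)→7960, (E,merge)→20290, (D,hash)→20770, (D,merge)→157570, (E,nl_idx)→172920, (D,nl_idx)→253570 …(+2); best=7960 via (E,hash)
  {ABCE}: card=80000; try (A,hash)→14690, (B,hash)→105500, (A,merge)→154210, (A,nl)→803570, (B,merge)→1805300, (B,nl)→4005020; best=14690 via (A,hash)
  {ABCDE}: card=1280000; try (D,hash)→101890, (A,hash)→169080, (D,merge)→1458690, (D,nl_idx)→2014690, (A,merge)→3048600, (A,nl)→12807960 …(+1); best=101890 via (D,hash)

101890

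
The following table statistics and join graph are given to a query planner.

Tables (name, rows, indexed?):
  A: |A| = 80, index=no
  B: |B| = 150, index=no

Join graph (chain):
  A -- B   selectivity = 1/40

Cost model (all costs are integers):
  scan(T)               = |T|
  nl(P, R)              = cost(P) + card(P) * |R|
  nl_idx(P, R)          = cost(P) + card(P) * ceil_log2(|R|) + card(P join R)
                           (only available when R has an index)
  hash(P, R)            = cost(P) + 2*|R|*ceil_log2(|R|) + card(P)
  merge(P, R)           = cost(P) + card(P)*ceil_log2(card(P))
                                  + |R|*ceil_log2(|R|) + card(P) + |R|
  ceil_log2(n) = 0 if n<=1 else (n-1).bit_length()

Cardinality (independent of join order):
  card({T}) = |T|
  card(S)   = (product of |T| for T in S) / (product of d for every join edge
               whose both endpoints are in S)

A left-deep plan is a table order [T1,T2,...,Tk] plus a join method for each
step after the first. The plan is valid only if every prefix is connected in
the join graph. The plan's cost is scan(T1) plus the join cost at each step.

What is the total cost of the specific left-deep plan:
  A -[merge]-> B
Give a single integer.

2070

step 1: scan A: cost=80, card=80
step 2: join B via merge
    card(P join B) = 80*150/(40) = 300
    cost = 80 + 80*7 + 150*8 + 80 + 150 = 2070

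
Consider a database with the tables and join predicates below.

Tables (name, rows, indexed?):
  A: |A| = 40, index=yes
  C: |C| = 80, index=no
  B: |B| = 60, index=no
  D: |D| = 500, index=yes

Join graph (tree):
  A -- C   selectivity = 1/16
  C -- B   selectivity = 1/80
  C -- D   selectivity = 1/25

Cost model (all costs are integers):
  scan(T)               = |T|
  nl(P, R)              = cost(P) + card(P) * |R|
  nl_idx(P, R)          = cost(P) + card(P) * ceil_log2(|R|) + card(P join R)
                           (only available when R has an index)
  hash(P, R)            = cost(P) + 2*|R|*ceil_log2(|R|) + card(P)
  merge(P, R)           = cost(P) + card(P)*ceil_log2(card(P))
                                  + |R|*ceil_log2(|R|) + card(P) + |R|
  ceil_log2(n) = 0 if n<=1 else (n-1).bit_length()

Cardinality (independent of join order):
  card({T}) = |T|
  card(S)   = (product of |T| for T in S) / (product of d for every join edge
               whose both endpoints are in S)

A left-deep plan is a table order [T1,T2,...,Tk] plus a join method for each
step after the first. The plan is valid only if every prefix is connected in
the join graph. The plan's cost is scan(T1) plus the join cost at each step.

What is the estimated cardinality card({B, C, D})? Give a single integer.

Tables in S: B(60), C(80), D(500)
Edges inside S: C-B(d=80), C-D(d=25)
numerator = 60 * 80 * 500 = 2400000
denominator = 80 * 25 = 2000
card(S) = 2400000 / 2000 = 1200

1200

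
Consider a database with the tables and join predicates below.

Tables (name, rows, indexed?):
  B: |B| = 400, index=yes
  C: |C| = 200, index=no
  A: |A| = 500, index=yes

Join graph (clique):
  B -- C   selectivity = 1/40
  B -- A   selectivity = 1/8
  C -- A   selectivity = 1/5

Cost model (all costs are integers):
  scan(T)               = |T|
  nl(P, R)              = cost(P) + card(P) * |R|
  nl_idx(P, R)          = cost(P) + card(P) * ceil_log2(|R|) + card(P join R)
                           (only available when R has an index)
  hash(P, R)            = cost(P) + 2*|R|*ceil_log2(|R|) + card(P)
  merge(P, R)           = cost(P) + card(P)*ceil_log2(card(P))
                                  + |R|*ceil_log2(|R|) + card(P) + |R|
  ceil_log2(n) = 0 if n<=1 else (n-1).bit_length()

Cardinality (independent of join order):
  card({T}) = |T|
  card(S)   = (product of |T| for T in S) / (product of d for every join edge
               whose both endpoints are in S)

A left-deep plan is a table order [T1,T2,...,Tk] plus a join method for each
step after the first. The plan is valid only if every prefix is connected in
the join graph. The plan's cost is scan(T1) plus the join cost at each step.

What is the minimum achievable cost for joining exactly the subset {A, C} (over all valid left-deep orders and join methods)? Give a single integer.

4200

Selinger DP over subsets of {A,C}:
  {C}: scan cost=200, card=200
  {A}: scan cost=500, card=500
  {AC}: card=20000; try (C,hash)→4200, (A,merge)→7000, (C,merge)→7300, (A,hash)→9400, (A,nl_idx)→22000, (A,nl)→100200 …(+1); best=4200 via (C,hash)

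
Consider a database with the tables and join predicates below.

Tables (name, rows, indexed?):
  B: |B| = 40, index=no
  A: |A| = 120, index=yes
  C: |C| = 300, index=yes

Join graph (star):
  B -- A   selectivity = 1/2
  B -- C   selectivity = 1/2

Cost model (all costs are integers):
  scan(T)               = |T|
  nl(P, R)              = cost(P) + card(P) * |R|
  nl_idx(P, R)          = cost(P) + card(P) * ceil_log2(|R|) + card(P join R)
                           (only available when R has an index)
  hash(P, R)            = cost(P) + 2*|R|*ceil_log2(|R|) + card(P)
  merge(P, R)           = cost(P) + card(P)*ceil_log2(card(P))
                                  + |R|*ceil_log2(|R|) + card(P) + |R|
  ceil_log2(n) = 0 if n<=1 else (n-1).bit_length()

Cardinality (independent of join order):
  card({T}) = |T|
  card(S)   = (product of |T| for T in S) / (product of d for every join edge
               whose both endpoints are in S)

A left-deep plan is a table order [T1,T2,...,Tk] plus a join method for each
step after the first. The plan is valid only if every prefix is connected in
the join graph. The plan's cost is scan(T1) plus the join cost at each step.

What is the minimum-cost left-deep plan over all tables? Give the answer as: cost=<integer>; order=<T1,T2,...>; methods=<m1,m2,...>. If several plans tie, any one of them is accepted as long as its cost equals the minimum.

Selinger DP (subsets sized 1..n):
  {B}: scan cost=40, card=40
  {A}: scan cost=120, card=120
  {C}: scan cost=300, card=300
  {AB}: card=2400; try (B,hash)→720, (A,merge)→1280, (B,merge)→1360, (A,hash)→1760, (A,nl_idx)→2720, (A,nl)→4840 …(+1); best=720 via (B,hash)
  {BC}: card=6000; try (B,hash)→1080, (C,merge)→3320, (B,merge)→3580, (C,hash)→5480, (C,nl_idx)→6400, (C,nl)→12040 …(+1); best=1080 via (B,hash)
  {ABC}: card=360000; try (C,hash)→8520, (A,hash)→8760, (C,merge)→34920, (A,merge)→86040, (C,nl_idx)→382320, (A,nl_idx)→403080 …(+2); best=8520 via (C,hash)

cost=8520; order=A,B,C; methods=hash,hash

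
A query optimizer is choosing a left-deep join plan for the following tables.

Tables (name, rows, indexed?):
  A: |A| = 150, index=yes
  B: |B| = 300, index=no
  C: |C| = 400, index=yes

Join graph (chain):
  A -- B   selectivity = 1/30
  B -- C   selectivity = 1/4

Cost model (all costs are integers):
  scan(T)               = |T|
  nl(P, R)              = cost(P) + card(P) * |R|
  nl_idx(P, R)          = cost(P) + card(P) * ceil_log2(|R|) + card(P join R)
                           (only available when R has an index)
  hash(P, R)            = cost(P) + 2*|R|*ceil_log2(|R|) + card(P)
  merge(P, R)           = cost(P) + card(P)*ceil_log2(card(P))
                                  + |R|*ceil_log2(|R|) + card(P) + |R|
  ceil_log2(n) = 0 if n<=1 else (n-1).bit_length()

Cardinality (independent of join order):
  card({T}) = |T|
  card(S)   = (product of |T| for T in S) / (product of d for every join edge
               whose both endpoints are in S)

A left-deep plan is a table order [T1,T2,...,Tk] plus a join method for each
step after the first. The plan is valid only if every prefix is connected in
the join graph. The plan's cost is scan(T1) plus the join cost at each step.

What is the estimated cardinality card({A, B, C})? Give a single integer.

Tables in S: A(150), B(300), C(400)
Edges inside S: A-B(d=30), B-C(d=4)
numerator = 150 * 300 * 400 = 18000000
denominator = 30 * 4 = 120
card(S) = 18000000 / 120 = 150000

150000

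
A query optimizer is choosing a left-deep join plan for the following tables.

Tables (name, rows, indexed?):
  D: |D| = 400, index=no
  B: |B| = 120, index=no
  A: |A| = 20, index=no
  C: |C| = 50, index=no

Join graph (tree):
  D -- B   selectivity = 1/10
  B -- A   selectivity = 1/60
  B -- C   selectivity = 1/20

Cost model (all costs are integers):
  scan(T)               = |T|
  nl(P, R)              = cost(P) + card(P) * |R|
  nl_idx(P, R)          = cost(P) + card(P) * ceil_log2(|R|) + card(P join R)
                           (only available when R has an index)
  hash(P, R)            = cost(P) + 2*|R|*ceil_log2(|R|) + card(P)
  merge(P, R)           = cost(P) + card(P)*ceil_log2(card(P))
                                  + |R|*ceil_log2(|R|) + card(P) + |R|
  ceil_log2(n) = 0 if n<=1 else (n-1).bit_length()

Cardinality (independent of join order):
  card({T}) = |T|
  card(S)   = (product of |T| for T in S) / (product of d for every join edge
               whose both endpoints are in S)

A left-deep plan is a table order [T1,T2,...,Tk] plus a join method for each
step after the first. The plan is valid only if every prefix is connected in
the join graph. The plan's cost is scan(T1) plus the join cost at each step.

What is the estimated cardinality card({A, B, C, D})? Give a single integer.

Tables in S: A(20), B(120), C(50), D(400)
Edges inside S: D-B(d=10), B-A(d=60), B-C(d=20)
numerator = 20 * 120 * 50 * 400 = 48000000
denominator = 10 * 60 * 20 = 12000
card(S) = 48000000 / 12000 = 4000

4000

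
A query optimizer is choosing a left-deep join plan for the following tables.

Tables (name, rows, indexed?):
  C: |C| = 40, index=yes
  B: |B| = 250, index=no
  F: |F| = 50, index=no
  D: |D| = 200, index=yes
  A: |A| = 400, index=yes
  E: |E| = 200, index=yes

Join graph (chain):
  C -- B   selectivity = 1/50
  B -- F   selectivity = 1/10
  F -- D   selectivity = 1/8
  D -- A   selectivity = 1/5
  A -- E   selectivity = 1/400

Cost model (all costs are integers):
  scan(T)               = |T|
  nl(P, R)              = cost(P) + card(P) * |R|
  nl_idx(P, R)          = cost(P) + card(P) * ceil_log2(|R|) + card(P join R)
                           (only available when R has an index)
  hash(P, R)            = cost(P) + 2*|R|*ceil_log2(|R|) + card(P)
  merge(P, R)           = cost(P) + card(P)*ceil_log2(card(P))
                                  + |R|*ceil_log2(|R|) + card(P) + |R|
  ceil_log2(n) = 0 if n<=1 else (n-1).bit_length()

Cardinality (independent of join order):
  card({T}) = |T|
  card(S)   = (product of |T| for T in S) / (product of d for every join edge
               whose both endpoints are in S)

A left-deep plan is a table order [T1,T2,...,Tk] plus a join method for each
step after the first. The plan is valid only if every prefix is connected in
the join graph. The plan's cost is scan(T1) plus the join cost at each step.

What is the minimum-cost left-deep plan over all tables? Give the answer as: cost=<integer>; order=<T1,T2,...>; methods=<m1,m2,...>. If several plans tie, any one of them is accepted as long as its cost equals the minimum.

Selinger DP (subsets sized 1..n):
  {C}: scan cost=40, card=40
  {B}: scan cost=250, card=250
  {F}: scan cost=50, card=50
  {D}: scan cost=200, card=200
  {A}: scan cost=400, card=400
  {E}: scan cost=200, card=200
  {BC}: card=200; try (C,hash)→980, (C,nl_idx)→1950, (B,merge)→2570, (C,merge)→2780, (B,hash)→4080, (B,nl)→10040 …(+1); best=980 via (C,hash)
  {BF}: card=1250; try (F,hash)→1100, (B,merge)→2650, (F,merge)→2850, (B,hash)→4100, (B,nl)→12550, (F,nl)→12750; best=1100 via (F,hash)
  {DF}: card=1250; try (F,hash)→1000, (D,nl_idx)→1700, (D,merge)→2200, (F,merge)→2350, (D,hash)→3300, (D,nl)→10050 …(+1); best=1000 via (F,hash)
  {AD}: card=16000; try (D,hash)→4000, (A,merge)→6000, (D,merge)→6200, (A,hash)→7600, (A,nl_idx)→18000, (D,nl_idx)→19600 …(+2); best=4000 via (D,hash)
  {AE}: card=200; try (A,nl_idx)→2200, (E,nl_idx)→3800, (E,hash)→4000, (A,merge)→6000, (E,merge)→6200, (A,hash)→7600 …(+2); best=2200 via (A,nl_idx)
  {BCF}: card=1000; try (F,hash)→1780, (C,hash)→2830, (F,merge)→3130, (C,nl_idx)→9600, (F,nl)→10980, (C,merge)→16380 …(+1); best=1780 via (F,hash)
  {BDF}: card=31250; try (D,hash)→5550, (B,hash)→6250, (D,merge)→17900, (B,merge)→18250, (D,nl_idx)→42350, (D,nl)→251100 …(+1); best=5550 via (D,hash)
  {ADF}: card=100000; try (A,hash)→9450, (A,merge)→20000, (F,hash)→20600, (A,nl_idx)→112250, (F,merge)→244350, (A,nl)→501000 …(+1); best=9450 via (A,hash)
  {ADE}: card=8000; try (D,hash)→5600, (D,merge)→5800, (D,nl_idx)→11800, (E,hash)→23200, (D,nl)→42200, (E,nl_idx)→140000 …(+2); best=5600 via (D,hash)
  {BCDF}: card=25000; try (D,hash)→5980, (D,merge)→14580, (D,nl_idx)→34780, (C,hash)→37280, (D,nl)→201780, (C,nl_idx)→218050 …(+2); best=5980 via (D,hash)
  {ABDF}: card=2500000; try (A,hash)→44000, (B,hash)→113450, (A,merge)→509550, (B,merge)→1811700, (A,nl_idx)→2786800, (A,nl)→12505550 …(+1); best=44000 via (A,hash)
  {ADEF}: card=50000; try (F,hash)→14200, (E,hash)→112650, (F,merge)→117950, (F,nl)→405600, (E,nl_idx)→859450, (E,merge)→1811250 …(+1); best=14200 via (F,hash)
  {ABCDF}: card=2000000; try (A,hash)→38180, (A,merge)→409980, (A,nl_idx)→2230980, (C,hash)→2544480, (A,nl)→10005980, (C,nl_idx)→17044000 …(+2); best=38180 via (A,hash)
  {ABDEF}: card=1250000; try (B,hash)→68200, (B,merge)→866450, (E,hash)→2547200, (B,nl)→12514200, (E,nl_idx)→21294000, (E,merge)→57545800 …(+1); best=68200 via (B,hash)
  {ABCDEF}: card=1000000; try (C,hash)→1318680, (E,hash)→2041380, (C,nl_idx)→8568200, (E,nl_idx)→17038180, (C,merge)→27568480, (E,merge)→44039980 …(+2); best=1318680 via (C,hash)

cost=1318680; order=E,A,D,F,B,C; methods=nl_idx,hash,hash,hash,hash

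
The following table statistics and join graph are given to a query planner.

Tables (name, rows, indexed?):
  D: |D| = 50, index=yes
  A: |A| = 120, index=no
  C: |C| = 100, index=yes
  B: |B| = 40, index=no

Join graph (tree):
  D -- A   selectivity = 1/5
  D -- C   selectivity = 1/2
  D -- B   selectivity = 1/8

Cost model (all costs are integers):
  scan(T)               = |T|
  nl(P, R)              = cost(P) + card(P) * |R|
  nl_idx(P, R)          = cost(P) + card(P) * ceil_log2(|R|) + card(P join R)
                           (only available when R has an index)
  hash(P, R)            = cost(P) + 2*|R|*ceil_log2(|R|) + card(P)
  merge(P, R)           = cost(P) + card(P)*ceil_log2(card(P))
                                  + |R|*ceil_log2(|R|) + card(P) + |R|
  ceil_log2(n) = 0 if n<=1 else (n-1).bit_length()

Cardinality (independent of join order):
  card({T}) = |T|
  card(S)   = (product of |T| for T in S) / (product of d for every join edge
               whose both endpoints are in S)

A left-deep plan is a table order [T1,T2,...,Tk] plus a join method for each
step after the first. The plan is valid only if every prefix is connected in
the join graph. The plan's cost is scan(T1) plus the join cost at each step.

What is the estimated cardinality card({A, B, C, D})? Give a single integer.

Tables in S: A(120), B(40), C(100), D(50)
Edges inside S: D-A(d=5), D-C(d=2), D-B(d=8)
numerator = 120 * 40 * 100 * 50 = 24000000
denominator = 5 * 2 * 8 = 80
card(S) = 24000000 / 80 = 300000

300000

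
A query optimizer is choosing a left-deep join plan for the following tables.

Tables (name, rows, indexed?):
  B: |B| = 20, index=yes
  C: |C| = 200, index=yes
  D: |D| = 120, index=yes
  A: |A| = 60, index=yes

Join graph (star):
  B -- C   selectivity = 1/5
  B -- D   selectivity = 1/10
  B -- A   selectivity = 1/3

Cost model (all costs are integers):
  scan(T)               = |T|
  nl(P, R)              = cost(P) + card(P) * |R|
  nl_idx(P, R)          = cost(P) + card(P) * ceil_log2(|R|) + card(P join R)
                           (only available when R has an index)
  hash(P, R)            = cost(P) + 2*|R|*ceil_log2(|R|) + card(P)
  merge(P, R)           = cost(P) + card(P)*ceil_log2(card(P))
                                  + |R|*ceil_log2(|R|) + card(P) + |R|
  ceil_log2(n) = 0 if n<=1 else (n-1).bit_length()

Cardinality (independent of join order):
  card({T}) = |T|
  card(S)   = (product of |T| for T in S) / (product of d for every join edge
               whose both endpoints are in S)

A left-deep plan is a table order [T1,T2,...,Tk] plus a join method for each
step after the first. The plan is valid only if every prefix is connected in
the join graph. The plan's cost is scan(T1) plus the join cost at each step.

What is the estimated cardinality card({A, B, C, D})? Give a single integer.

192000

Tables in S: A(60), B(20), C(200), D(120)
Edges inside S: B-C(d=5), B-D(d=10), B-A(d=3)
numerator = 60 * 20 * 200 * 120 = 28800000
denominator = 5 * 10 * 3 = 150
card(S) = 28800000 / 150 = 192000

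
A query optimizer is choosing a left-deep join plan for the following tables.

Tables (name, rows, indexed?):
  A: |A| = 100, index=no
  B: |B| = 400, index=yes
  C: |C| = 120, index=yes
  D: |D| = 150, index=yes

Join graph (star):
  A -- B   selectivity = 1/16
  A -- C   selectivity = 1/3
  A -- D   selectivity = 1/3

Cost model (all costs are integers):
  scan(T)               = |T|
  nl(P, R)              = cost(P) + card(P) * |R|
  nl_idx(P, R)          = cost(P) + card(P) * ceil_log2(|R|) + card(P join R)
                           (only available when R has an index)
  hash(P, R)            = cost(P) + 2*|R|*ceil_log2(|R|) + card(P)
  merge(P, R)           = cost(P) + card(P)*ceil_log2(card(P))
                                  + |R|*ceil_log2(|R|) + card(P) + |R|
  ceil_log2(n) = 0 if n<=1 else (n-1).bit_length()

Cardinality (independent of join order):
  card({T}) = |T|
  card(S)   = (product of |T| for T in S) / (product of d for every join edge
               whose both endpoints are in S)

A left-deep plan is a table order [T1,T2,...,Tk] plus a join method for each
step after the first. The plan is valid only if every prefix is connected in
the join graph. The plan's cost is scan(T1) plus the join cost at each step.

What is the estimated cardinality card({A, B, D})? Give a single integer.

Tables in S: A(100), B(400), D(150)
Edges inside S: A-B(d=16), A-D(d=3)
numerator = 100 * 400 * 150 = 6000000
denominator = 16 * 3 = 48
card(S) = 6000000 / 48 = 125000

125000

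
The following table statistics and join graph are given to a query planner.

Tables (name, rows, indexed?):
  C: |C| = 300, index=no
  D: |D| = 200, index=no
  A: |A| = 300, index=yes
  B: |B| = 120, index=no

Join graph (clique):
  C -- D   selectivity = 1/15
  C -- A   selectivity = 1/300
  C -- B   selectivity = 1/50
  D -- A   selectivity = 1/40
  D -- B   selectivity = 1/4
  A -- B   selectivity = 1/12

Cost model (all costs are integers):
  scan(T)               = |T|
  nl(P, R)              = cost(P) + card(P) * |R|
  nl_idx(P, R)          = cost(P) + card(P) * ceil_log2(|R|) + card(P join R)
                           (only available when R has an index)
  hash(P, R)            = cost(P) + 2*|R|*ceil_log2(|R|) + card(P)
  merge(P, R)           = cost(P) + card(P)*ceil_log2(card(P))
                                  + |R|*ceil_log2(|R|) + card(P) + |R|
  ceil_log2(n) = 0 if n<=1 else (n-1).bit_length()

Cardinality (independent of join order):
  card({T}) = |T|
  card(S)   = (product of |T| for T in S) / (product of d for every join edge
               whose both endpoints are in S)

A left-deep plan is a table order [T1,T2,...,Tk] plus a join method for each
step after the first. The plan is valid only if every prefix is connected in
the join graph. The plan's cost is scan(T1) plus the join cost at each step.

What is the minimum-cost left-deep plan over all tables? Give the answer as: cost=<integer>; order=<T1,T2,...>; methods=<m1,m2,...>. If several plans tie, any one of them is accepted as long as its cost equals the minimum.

Selinger DP (subsets sized 1..n):
  {C}: scan cost=300, card=300
  {D}: scan cost=200, card=200
  {A}: scan cost=300, card=300
  {B}: scan cost=120, card=120
  {CD}: card=4000; try (D,hash)→3800, (C,merge)→5000, (D,merge)→5100, (C,hash)→5800, (C,nl)→60200, (D,nl)→60300; best=3800 via (D,hash)
  {AC}: card=300; try (A,nl_idx)→3300, (C,hash)→6000, (A,hash)→6000, (C,merge)→6300, (A,merge)→6300, (C,nl)→90300 …(+1); best=3300 via (A,nl_idx)
  {BC}: card=720; try (B,hash)→2280, (C,merge)→4080, (B,merge)→4260, (C,hash)→5640, (C,nl)→36120, (B,nl)→36300; best=2280 via (B,hash)
  {AD}: card=1500; try (A,nl_idx)→3500, (D,hash)→3800, (A,merge)→5000, (D,merge)→5100, (A,hash)→5800, (A,nl)→60200 …(+1); best=3500 via (A,nl_idx)
  {BD}: card=6000; try (B,hash)→2080, (D,merge)→2880, (B,merge)→2960, (D,hash)→3440, (D,nl)→24120, (B,nl)→24200; best=2080 via (B,hash)
  {AB}: card=3000; try (B,hash)→2280, (A,merge)→4080, (A,nl_idx)→4200, (B,merge)→4260, (A,hash)→5640, (A,nl)→36120 …(+1); best=2280 via (B,hash)
  {ACD}: card=100; try (D,hash)→6800, (D,merge)→8100, (C,hash)→10400, (A,hash)→13200, (C,merge)→24500, (A,nl_idx)→39900 …(+4); best=6800 via (D,hash)
  {BCD}: card=2400; try (D,hash)→6200, (B,hash)→9480, (D,merge)→12000, (C,hash)→13480, (B,merge)→56760, (C,merge)→89080 …(+3); best=6200 via (D,hash)
  {ABC}: card=60; try (B,hash)→5280, (B,merge)→7260, (A,hash)→8400, (A,nl_idx)→8820, (C,hash)→10680, (A,merge)→13200 …(+4); best=5280 via (B,hash)
  {ABD}: card=3750; try (B,hash)→6680, (D,hash)→8480, (A,hash)→13480, (B,merge)→22460, (D,merge)→43080, (A,nl_idx)→59830 …(+4); best=6680 via (B,hash)
  {ABCD}: card=5; try (D,merge)→7500, (D,hash)→8540, (B,merge)→8560, (B,hash)→8580, (A,hash)→14000, (C,hash)→15830 …(+7); best=7500 via (D,merge)

cost=7500; order=C,A,B,D; methods=nl_idx,hash,merge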